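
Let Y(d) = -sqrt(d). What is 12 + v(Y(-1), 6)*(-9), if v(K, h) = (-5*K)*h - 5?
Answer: 57 - 270*I ≈ 57.0 - 270.0*I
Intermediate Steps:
v(K, h) = -5 - 5*K*h (v(K, h) = -5*K*h - 5 = -5 - 5*K*h)
12 + v(Y(-1), 6)*(-9) = 12 + (-5 - 5*(-sqrt(-1))*6)*(-9) = 12 + (-5 - 5*(-I)*6)*(-9) = 12 + (-5 + 30*I)*(-9) = 12 + (45 - 270*I) = 57 - 270*I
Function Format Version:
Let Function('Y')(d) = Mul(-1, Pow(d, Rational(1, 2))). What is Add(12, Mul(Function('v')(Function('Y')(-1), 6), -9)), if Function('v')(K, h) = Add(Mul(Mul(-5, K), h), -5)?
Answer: Add(57, Mul(-270, I)) ≈ Add(57.000, Mul(-270.00, I))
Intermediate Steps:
Function('v')(K, h) = Add(-5, Mul(-5, K, h)) (Function('v')(K, h) = Add(Mul(-5, K, h), -5) = Add(-5, Mul(-5, K, h)))
Add(12, Mul(Function('v')(Function('Y')(-1), 6), -9)) = Add(12, Mul(Add(-5, Mul(-5, Mul(-1, Pow(-1, Rational(1, 2))), 6)), -9)) = Add(12, Mul(Add(-5, Mul(-5, Mul(-1, I), 6)), -9)) = Add(12, Mul(Add(-5, Mul(30, I)), -9)) = Add(12, Add(45, Mul(-270, I))) = Add(57, Mul(-270, I))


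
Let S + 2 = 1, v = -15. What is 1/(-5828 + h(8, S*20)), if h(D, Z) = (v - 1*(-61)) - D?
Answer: -1/5790 ≈ -0.00017271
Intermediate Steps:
S = -1 (S = -2 + 1 = -1)
h(D, Z) = 46 - D (h(D, Z) = (-15 - 1*(-61)) - D = (-15 + 61) - D = 46 - D)
1/(-5828 + h(8, S*20)) = 1/(-5828 + (46 - 1*8)) = 1/(-5828 + (46 - 8)) = 1/(-5828 + 38) = 1/(-5790) = -1/5790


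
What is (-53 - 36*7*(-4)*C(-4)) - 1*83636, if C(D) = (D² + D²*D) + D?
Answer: -136105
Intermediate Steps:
C(D) = D + D² + D³ (C(D) = (D² + D³) + D = D + D² + D³)
(-53 - 36*7*(-4)*C(-4)) - 1*83636 = (-53 - 36*7*(-4)*(-4*(1 - 4 + (-4)²))) - 1*83636 = (-53 - (-1008)*(-4*(1 - 4 + 16))) - 83636 = (-53 - (-1008)*(-4*13)) - 83636 = (-53 - (-1008)*(-52)) - 83636 = (-53 - 36*1456) - 83636 = (-53 - 52416) - 83636 = -52469 - 83636 = -136105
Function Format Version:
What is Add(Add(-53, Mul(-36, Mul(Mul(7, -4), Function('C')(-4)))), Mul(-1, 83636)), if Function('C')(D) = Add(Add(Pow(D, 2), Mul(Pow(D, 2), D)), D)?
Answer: -136105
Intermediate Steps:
Function('C')(D) = Add(D, Pow(D, 2), Pow(D, 3)) (Function('C')(D) = Add(Add(Pow(D, 2), Pow(D, 3)), D) = Add(D, Pow(D, 2), Pow(D, 3)))
Add(Add(-53, Mul(-36, Mul(Mul(7, -4), Function('C')(-4)))), Mul(-1, 83636)) = Add(Add(-53, Mul(-36, Mul(Mul(7, -4), Mul(-4, Add(1, -4, Pow(-4, 2)))))), Mul(-1, 83636)) = Add(Add(-53, Mul(-36, Mul(-28, Mul(-4, Add(1, -4, 16))))), -83636) = Add(Add(-53, Mul(-36, Mul(-28, Mul(-4, 13)))), -83636) = Add(Add(-53, Mul(-36, Mul(-28, -52))), -83636) = Add(Add(-53, Mul(-36, 1456)), -83636) = Add(Add(-53, -52416), -83636) = Add(-52469, -83636) = -136105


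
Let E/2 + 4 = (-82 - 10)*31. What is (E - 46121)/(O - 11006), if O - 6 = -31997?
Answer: 51833/42997 ≈ 1.2055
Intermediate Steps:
O = -31991 (O = 6 - 31997 = -31991)
E = -5712 (E = -8 + 2*((-82 - 10)*31) = -8 + 2*(-92*31) = -8 + 2*(-2852) = -8 - 5704 = -5712)
(E - 46121)/(O - 11006) = (-5712 - 46121)/(-31991 - 11006) = -51833/(-42997) = -51833*(-1/42997) = 51833/42997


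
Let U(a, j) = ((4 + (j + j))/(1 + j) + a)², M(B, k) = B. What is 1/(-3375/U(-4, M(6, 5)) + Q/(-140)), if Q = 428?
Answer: -560/644837 ≈ -0.00086844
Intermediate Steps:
U(a, j) = (a + (4 + 2*j)/(1 + j))² (U(a, j) = ((4 + 2*j)/(1 + j) + a)² = (a + (4 + 2*j)/(1 + j))²)
1/(-3375/U(-4, M(6, 5)) + Q/(-140)) = 1/(-3375*(1 + 6)²/(4 - 4 + 2*6 - 4*6)² + 428/(-140)) = 1/(-3375*49/(4 - 4 + 12 - 24)² + 428*(-1/140)) = 1/(-3375/((1/49)*(-12)²) - 107/35) = 1/(-3375/((1/49)*144) - 107/35) = 1/(-3375/144/49 - 107/35) = 1/(-3375*49/144 - 107/35) = 1/(-18375/16 - 107/35) = 1/(-644837/560) = -560/644837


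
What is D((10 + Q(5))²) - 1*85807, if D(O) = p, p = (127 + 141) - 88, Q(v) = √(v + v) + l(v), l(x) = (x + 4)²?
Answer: -85627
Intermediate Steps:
l(x) = (4 + x)²
Q(v) = (4 + v)² + √2*√v (Q(v) = √(v + v) + (4 + v)² = √(2*v) + (4 + v)² = √2*√v + (4 + v)² = (4 + v)² + √2*√v)
p = 180 (p = 268 - 88 = 180)
D(O) = 180
D((10 + Q(5))²) - 1*85807 = 180 - 1*85807 = 180 - 85807 = -85627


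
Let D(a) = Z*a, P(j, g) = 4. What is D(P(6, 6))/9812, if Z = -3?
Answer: -3/2453 ≈ -0.0012230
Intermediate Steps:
D(a) = -3*a
D(P(6, 6))/9812 = -3*4/9812 = -12*1/9812 = -3/2453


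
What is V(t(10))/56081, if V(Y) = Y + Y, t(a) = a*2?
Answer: 40/56081 ≈ 0.00071325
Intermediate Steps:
t(a) = 2*a
V(Y) = 2*Y
V(t(10))/56081 = (2*(2*10))/56081 = (2*20)*(1/56081) = 40*(1/56081) = 40/56081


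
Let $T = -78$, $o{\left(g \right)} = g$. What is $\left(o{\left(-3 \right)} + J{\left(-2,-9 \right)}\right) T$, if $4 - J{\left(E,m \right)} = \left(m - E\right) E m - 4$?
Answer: $-10218$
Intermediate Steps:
$J{\left(E,m \right)} = 8 - E m \left(m - E\right)$ ($J{\left(E,m \right)} = 4 - \left(\left(m - E\right) E m - 4\right) = 4 - \left(E \left(m - E\right) m - 4\right) = 4 - \left(E m \left(m - E\right) - 4\right) = 4 - \left(-4 + E m \left(m - E\right)\right) = 8 - E m \left(m - E\right)$)
$\left(o{\left(-3 \right)} + J{\left(-2,-9 \right)}\right) T = \left(-3 - \left(-8 - 162 + 36\right)\right) \left(-78\right) = \left(-3 - \left(28 - 162\right)\right) \left(-78\right) = \left(-3 + \left(8 - 36 + 162\right)\right) \left(-78\right) = \left(-3 + 134\right) \left(-78\right) = 131 \left(-78\right) = -10218$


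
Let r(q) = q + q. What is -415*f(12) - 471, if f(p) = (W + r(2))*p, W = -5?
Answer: 4509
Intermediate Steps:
r(q) = 2*q
f(p) = -p (f(p) = (-5 + 2*2)*p = (-5 + 4)*p = -p)
-415*f(12) - 471 = -(-415)*12 - 471 = -415*(-12) - 471 = 4980 - 471 = 4509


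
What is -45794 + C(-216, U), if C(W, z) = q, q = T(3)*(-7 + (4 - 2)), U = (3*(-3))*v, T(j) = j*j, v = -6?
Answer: -45839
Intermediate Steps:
T(j) = j²
U = 54 (U = (3*(-3))*(-6) = -9*(-6) = 54)
q = -45 (q = 3²*(-7 + (4 - 2)) = 9*(-7 + 2) = 9*(-5) = -45)
C(W, z) = -45
-45794 + C(-216, U) = -45794 - 45 = -45839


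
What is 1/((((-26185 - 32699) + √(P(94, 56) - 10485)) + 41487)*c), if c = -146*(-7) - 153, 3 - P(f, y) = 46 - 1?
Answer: -5799/87672290728 - I*√87/23910624744 ≈ -6.6144e-8 - 3.9009e-10*I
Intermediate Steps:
P(f, y) = -42 (P(f, y) = 3 - (46 - 1) = 3 - 1*45 = 3 - 45 = -42)
c = 869 (c = 1022 - 153 = 869)
1/((((-26185 - 32699) + √(P(94, 56) - 10485)) + 41487)*c) = 1/((((-26185 - 32699) + √(-42 - 10485)) + 41487)*869) = (1/869)/((-58884 + √(-10527)) + 41487) = (1/869)/((-58884 + 11*I*√87) + 41487) = (1/869)/(-17397 + 11*I*√87) = 1/(869*(-17397 + 11*I*√87))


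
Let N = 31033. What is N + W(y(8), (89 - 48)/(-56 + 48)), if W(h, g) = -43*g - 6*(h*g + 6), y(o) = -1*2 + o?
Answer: 251215/8 ≈ 31402.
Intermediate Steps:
y(o) = -2 + o
W(h, g) = -36 - 43*g - 6*g*h (W(h, g) = -43*g - 6*(g*h + 6) = -43*g - 6*(6 + g*h) = -43*g + (-36 - 6*g*h) = -36 - 43*g - 6*g*h)
N + W(y(8), (89 - 48)/(-56 + 48)) = 31033 + (-36 - 43*(89 - 48)/(-56 + 48) - 6*(89 - 48)/(-56 + 48)*(-2 + 8)) = 31033 + (-36 - 1763/(-8) - 6*41/(-8)*6) = 31033 + (-36 - 1763*(-1)/8 - 6*41*(-⅛)*6) = 31033 + (-36 - 43*(-41/8) - 6*(-41/8)*6) = 31033 + (-36 + 1763/8 + 369/2) = 31033 + 2951/8 = 251215/8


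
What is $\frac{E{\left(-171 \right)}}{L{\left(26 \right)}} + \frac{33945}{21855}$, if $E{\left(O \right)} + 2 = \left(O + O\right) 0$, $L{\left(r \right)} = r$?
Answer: $\frac{902}{611} \approx 1.4763$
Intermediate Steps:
$E{\left(O \right)} = -2$ ($E{\left(O \right)} = -2 + \left(O + O\right) 0 = -2 + 2 O 0 = -2 + 0 = -2$)
$\frac{E{\left(-171 \right)}}{L{\left(26 \right)}} + \frac{33945}{21855} = - \frac{2}{26} + \frac{33945}{21855} = \left(-2\right) \frac{1}{26} + 33945 \cdot \frac{1}{21855} = - \frac{1}{13} + \frac{73}{47} = \frac{902}{611}$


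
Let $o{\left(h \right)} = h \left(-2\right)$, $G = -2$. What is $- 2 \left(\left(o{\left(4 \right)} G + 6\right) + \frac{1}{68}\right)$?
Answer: $- \frac{1497}{34} \approx -44.029$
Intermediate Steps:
$o{\left(h \right)} = - 2 h$
$- 2 \left(\left(o{\left(4 \right)} G + 6\right) + \frac{1}{68}\right) = - 2 \left(\left(\left(-2\right) 4 \left(-2\right) + 6\right) + \frac{1}{68}\right) = - 2 \left(\left(\left(-8\right) \left(-2\right) + 6\right) + \frac{1}{68}\right) = - 2 \left(\left(16 + 6\right) + \frac{1}{68}\right) = - 2 \left(22 + \frac{1}{68}\right) = \left(-2\right) \frac{1497}{68} = - \frac{1497}{34}$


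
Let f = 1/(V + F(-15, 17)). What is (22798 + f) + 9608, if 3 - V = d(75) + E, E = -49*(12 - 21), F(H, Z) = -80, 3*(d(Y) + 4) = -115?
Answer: 46243359/1427 ≈ 32406.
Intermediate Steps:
d(Y) = -127/3 (d(Y) = -4 + (⅓)*(-115) = -4 - 115/3 = -127/3)
E = 441 (E = -49*(-9) = 441)
V = -1187/3 (V = 3 - (-127/3 + 441) = 3 - 1*1196/3 = 3 - 1196/3 = -1187/3 ≈ -395.67)
f = -3/1427 (f = 1/(-1187/3 - 80) = 1/(-1427/3) = -3/1427 ≈ -0.0021023)
(22798 + f) + 9608 = (22798 - 3/1427) + 9608 = 32532743/1427 + 9608 = 46243359/1427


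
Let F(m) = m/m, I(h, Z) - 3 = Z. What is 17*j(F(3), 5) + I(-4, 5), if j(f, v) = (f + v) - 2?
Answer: 76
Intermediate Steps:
I(h, Z) = 3 + Z
F(m) = 1
j(f, v) = -2 + f + v
17*j(F(3), 5) + I(-4, 5) = 17*(-2 + 1 + 5) + (3 + 5) = 17*4 + 8 = 68 + 8 = 76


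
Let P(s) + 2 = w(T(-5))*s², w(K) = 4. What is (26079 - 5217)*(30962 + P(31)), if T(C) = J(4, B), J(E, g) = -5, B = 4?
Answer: 726081048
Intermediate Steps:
T(C) = -5
P(s) = -2 + 4*s²
(26079 - 5217)*(30962 + P(31)) = (26079 - 5217)*(30962 + (-2 + 4*31²)) = 20862*(30962 + (-2 + 4*961)) = 20862*(30962 + (-2 + 3844)) = 20862*(30962 + 3842) = 20862*34804 = 726081048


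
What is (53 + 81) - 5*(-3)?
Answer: 149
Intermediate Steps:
(53 + 81) - 5*(-3) = 134 + 15 = 149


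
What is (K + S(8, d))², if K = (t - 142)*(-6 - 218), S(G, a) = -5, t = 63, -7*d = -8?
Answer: 312971481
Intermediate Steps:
d = 8/7 (d = -⅐*(-8) = 8/7 ≈ 1.1429)
K = 17696 (K = (63 - 142)*(-6 - 218) = -79*(-224) = 17696)
(K + S(8, d))² = (17696 - 5)² = 17691² = 312971481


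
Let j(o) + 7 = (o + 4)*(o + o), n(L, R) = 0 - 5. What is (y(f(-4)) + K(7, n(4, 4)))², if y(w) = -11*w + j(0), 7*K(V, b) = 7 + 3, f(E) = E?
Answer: 72361/49 ≈ 1476.8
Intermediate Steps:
n(L, R) = -5
j(o) = -7 + 2*o*(4 + o) (j(o) = -7 + (o + 4)*(o + o) = -7 + (4 + o)*(2*o) = -7 + 2*o*(4 + o))
K(V, b) = 10/7 (K(V, b) = (7 + 3)/7 = (⅐)*10 = 10/7)
y(w) = -7 - 11*w (y(w) = -11*w + (-7 + 2*0² + 8*0) = -11*w + (-7 + 2*0 + 0) = -11*w + (-7 + 0 + 0) = -11*w - 7 = -7 - 11*w)
(y(f(-4)) + K(7, n(4, 4)))² = ((-7 - 11*(-4)) + 10/7)² = ((-7 + 44) + 10/7)² = (37 + 10/7)² = (269/7)² = 72361/49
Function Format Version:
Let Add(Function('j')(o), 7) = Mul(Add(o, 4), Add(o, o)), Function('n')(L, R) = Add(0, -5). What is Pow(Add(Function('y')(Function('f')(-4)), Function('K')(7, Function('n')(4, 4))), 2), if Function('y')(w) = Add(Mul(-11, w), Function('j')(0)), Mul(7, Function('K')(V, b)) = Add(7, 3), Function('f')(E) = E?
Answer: Rational(72361, 49) ≈ 1476.8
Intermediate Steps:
Function('n')(L, R) = -5
Function('j')(o) = Add(-7, Mul(2, o, Add(4, o))) (Function('j')(o) = Add(-7, Mul(Add(o, 4), Add(o, o))) = Add(-7, Mul(Add(4, o), Mul(2, o))) = Add(-7, Mul(2, o, Add(4, o))))
Function('K')(V, b) = Rational(10, 7) (Function('K')(V, b) = Mul(Rational(1, 7), Add(7, 3)) = Mul(Rational(1, 7), 10) = Rational(10, 7))
Function('y')(w) = Add(-7, Mul(-11, w)) (Function('y')(w) = Add(Mul(-11, w), Add(-7, Mul(2, Pow(0, 2)), Mul(8, 0))) = Add(Mul(-11, w), Add(-7, Mul(2, 0), 0)) = Add(Mul(-11, w), Add(-7, 0, 0)) = Add(Mul(-11, w), -7) = Add(-7, Mul(-11, w)))
Pow(Add(Function('y')(Function('f')(-4)), Function('K')(7, Function('n')(4, 4))), 2) = Pow(Add(Add(-7, Mul(-11, -4)), Rational(10, 7)), 2) = Pow(Add(Add(-7, 44), Rational(10, 7)), 2) = Pow(Add(37, Rational(10, 7)), 2) = Pow(Rational(269, 7), 2) = Rational(72361, 49)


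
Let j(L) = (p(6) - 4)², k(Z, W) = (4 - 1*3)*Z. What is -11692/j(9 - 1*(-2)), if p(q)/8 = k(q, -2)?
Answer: -2923/484 ≈ -6.0393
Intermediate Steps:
k(Z, W) = Z (k(Z, W) = (4 - 3)*Z = 1*Z = Z)
p(q) = 8*q
j(L) = 1936 (j(L) = (8*6 - 4)² = (48 - 4)² = 44² = 1936)
-11692/j(9 - 1*(-2)) = -11692/1936 = -11692*1/1936 = -2923/484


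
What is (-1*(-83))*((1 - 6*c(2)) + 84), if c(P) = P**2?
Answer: 5063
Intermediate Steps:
(-1*(-83))*((1 - 6*c(2)) + 84) = (-1*(-83))*((1 - 6*2**2) + 84) = 83*((1 - 6*4) + 84) = 83*((1 - 24) + 84) = 83*(-23 + 84) = 83*61 = 5063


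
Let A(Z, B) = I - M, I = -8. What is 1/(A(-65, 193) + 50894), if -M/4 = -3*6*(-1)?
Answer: 1/50958 ≈ 1.9624e-5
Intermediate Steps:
M = -72 (M = -4*(-3*6)*(-1) = -(-72)*(-1) = -4*18 = -72)
A(Z, B) = 64 (A(Z, B) = -8 - 1*(-72) = -8 + 72 = 64)
1/(A(-65, 193) + 50894) = 1/(64 + 50894) = 1/50958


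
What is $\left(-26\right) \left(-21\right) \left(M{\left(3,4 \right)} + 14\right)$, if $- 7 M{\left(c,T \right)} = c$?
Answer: $7410$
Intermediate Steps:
$M{\left(c,T \right)} = - \frac{c}{7}$
$\left(-26\right) \left(-21\right) \left(M{\left(3,4 \right)} + 14\right) = \left(-26\right) \left(-21\right) \left(\left(- \frac{1}{7}\right) 3 + 14\right) = 546 \left(- \frac{3}{7} + 14\right) = 546 \cdot \frac{95}{7} = 7410$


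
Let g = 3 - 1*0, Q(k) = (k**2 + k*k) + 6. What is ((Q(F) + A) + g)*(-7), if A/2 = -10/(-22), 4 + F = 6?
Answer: -1379/11 ≈ -125.36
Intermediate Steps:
F = 2 (F = -4 + 6 = 2)
Q(k) = 6 + 2*k**2 (Q(k) = (k**2 + k**2) + 6 = 2*k**2 + 6 = 6 + 2*k**2)
A = 10/11 (A = 2*(-10/(-22)) = 2*(-10*(-1/22)) = 2*(5/11) = 10/11 ≈ 0.90909)
g = 3 (g = 3 + 0 = 3)
((Q(F) + A) + g)*(-7) = (((6 + 2*2**2) + 10/11) + 3)*(-7) = (((6 + 2*4) + 10/11) + 3)*(-7) = (((6 + 8) + 10/11) + 3)*(-7) = ((14 + 10/11) + 3)*(-7) = (164/11 + 3)*(-7) = (197/11)*(-7) = -1379/11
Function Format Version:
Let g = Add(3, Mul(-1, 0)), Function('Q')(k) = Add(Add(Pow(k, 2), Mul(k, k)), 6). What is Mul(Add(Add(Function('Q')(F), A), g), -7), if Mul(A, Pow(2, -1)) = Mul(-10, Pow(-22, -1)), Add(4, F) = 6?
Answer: Rational(-1379, 11) ≈ -125.36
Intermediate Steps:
F = 2 (F = Add(-4, 6) = 2)
Function('Q')(k) = Add(6, Mul(2, Pow(k, 2))) (Function('Q')(k) = Add(Add(Pow(k, 2), Pow(k, 2)), 6) = Add(Mul(2, Pow(k, 2)), 6) = Add(6, Mul(2, Pow(k, 2))))
A = Rational(10, 11) (A = Mul(2, Mul(-10, Pow(-22, -1))) = Mul(2, Mul(-10, Rational(-1, 22))) = Mul(2, Rational(5, 11)) = Rational(10, 11) ≈ 0.90909)
g = 3 (g = Add(3, 0) = 3)
Mul(Add(Add(Function('Q')(F), A), g), -7) = Mul(Add(Add(Add(6, Mul(2, Pow(2, 2))), Rational(10, 11)), 3), -7) = Mul(Add(Add(Add(6, Mul(2, 4)), Rational(10, 11)), 3), -7) = Mul(Add(Add(Add(6, 8), Rational(10, 11)), 3), -7) = Mul(Add(Add(14, Rational(10, 11)), 3), -7) = Mul(Add(Rational(164, 11), 3), -7) = Mul(Rational(197, 11), -7) = Rational(-1379, 11)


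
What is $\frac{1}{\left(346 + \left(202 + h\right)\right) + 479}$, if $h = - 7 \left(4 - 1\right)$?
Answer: $\frac{1}{1006} \approx 0.00099404$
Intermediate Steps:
$h = -21$ ($h = \left(-7\right) 3 = -21$)
$\frac{1}{\left(346 + \left(202 + h\right)\right) + 479} = \frac{1}{\left(346 + \left(202 - 21\right)\right) + 479} = \frac{1}{\left(346 + 181\right) + 479} = \frac{1}{527 + 479} = \frac{1}{1006}$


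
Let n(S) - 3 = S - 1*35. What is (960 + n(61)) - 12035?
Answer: -11046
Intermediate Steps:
n(S) = -32 + S (n(S) = 3 + (S - 1*35) = 3 + (S - 35) = 3 + (-35 + S) = -32 + S)
(960 + n(61)) - 12035 = (960 + (-32 + 61)) - 12035 = (960 + 29) - 12035 = 989 - 12035 = -11046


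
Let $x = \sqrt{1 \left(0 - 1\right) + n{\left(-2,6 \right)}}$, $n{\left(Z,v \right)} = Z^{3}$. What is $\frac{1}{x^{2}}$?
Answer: $- \frac{1}{9} \approx -0.11111$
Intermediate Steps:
$x = 3 i$ ($x = \sqrt{1 \left(0 - 1\right) + \left(-2\right)^{3}} = \sqrt{1 \left(-1\right) - 8} = \sqrt{-1 - 8} = \sqrt{-9} = 3 i \approx 3.0 i$)
$\frac{1}{x^{2}} = \frac{1}{\left(3 i\right)^{2}} = \frac{1}{-9} = - \frac{1}{9}$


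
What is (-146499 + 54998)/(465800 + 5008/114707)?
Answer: -10495805207/53430525608 ≈ -0.19644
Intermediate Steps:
(-146499 + 54998)/(465800 + 5008/114707) = -91501/(465800 + 5008*(1/114707)) = -91501/(465800 + 5008/114707) = -91501/53430525608/114707 = -91501*114707/53430525608 = -10495805207/53430525608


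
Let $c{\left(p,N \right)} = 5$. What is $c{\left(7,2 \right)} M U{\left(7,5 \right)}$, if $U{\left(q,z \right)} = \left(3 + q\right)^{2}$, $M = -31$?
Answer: $-15500$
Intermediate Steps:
$c{\left(7,2 \right)} M U{\left(7,5 \right)} = 5 \left(-31\right) \left(3 + 7\right)^{2} = - 155 \cdot 10^{2} = \left(-155\right) 100 = -15500$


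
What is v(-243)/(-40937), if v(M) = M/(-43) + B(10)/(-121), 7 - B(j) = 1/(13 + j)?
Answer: -669389/4898889853 ≈ -0.00013664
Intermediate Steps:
B(j) = 7 - 1/(13 + j)
v(M) = -160/2783 - M/43 (v(M) = M/(-43) + ((90 + 7*10)/(13 + 10))/(-121) = M*(-1/43) + ((90 + 70)/23)*(-1/121) = -M/43 + ((1/23)*160)*(-1/121) = -M/43 + (160/23)*(-1/121) = -M/43 - 160/2783 = -160/2783 - M/43)
v(-243)/(-40937) = (-160/2783 - 1/43*(-243))/(-40937) = (-160/2783 + 243/43)*(-1/40937) = (669389/119669)*(-1/40937) = -669389/4898889853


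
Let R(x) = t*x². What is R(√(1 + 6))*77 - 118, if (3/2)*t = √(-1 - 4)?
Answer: -118 + 1078*I*√5/3 ≈ -118.0 + 803.49*I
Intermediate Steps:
t = 2*I*√5/3 (t = 2*√(-1 - 4)/3 = 2*√(-5)/3 = 2*(I*√5)/3 = 2*I*√5/3 ≈ 1.4907*I)
R(x) = 2*I*√5*x²/3 (R(x) = (2*I*√5/3)*x² = 2*I*√5*x²/3)
R(√(1 + 6))*77 - 118 = (2*I*√5*(√(1 + 6))²/3)*77 - 118 = (2*I*√5*(√7)²/3)*77 - 118 = ((⅔)*I*√5*7)*77 - 118 = (14*I*√5/3)*77 - 118 = 1078*I*√5/3 - 118 = -118 + 1078*I*√5/3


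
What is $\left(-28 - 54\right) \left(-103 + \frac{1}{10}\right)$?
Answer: $\frac{42189}{5} \approx 8437.8$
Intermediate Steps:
$\left(-28 - 54\right) \left(-103 + \frac{1}{10}\right) = - 82 \left(-103 + \frac{1}{10}\right) = \left(-82\right) \left(- \frac{1029}{10}\right) = \frac{42189}{5}$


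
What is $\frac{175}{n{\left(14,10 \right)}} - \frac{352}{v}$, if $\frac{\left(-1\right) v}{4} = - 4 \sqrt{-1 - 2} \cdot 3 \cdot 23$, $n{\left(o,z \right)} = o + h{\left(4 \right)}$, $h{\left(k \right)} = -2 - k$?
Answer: $\frac{175}{8} + \frac{22 i \sqrt{3}}{207} \approx 21.875 + 0.18408 i$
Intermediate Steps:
$n{\left(o,z \right)} = -6 + o$ ($n{\left(o,z \right)} = o - 6 = -6 + o$)
$v = 1104 i \sqrt{3}$ ($v = - 4 - 4 \sqrt{-1 - 2} \cdot 3 \cdot 23 = - 4 - 4 \sqrt{-3} \cdot 3 \cdot 23 = - 4 - 4 i \sqrt{3} \cdot 3 \cdot 23 = - 4 - 12 i \sqrt{3} \cdot 23 = - 4 \left(- 276 i \sqrt{3}\right) = 1104 i \sqrt{3} \approx 1912.2 i$)
$\frac{175}{n{\left(14,10 \right)}} - \frac{352}{v} = \frac{175}{-6 + 14} - \frac{352}{1104 i \sqrt{3}} = \frac{175}{8} - 352 \left(- \frac{i \sqrt{3}}{3312}\right) = 175 \cdot \frac{1}{8} + \frac{22 i \sqrt{3}}{207} = \frac{175}{8} + \frac{22 i \sqrt{3}}{207}$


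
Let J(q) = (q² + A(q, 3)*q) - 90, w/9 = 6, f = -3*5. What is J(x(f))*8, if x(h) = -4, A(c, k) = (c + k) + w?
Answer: -2288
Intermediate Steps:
f = -15
w = 54 (w = 9*6 = 54)
A(c, k) = 54 + c + k (A(c, k) = (c + k) + 54 = 54 + c + k)
J(q) = -90 + q² + q*(57 + q) (J(q) = (q² + (54 + q + 3)*q) - 90 = (q² + (57 + q)*q) - 90 = (q² + q*(57 + q)) - 90 = -90 + q² + q*(57 + q))
J(x(f))*8 = (-90 + (-4)² - 4*(57 - 4))*8 = (-90 + 16 - 4*53)*8 = (-90 + 16 - 212)*8 = -286*8 = -2288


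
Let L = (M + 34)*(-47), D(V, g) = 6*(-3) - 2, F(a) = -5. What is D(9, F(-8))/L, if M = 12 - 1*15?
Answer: 20/1457 ≈ 0.013727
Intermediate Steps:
M = -3 (M = 12 - 15 = -3)
D(V, g) = -20 (D(V, g) = -18 - 2 = -20)
L = -1457 (L = (-3 + 34)*(-47) = 31*(-47) = -1457)
D(9, F(-8))/L = -20/(-1457) = -20*(-1/1457) = 20/1457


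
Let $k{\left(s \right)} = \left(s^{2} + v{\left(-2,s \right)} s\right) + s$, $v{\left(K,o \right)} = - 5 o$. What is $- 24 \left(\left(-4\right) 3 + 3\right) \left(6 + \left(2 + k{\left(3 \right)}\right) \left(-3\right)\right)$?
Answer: $21384$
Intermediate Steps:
$k{\left(s \right)} = s - 4 s^{2}$ ($k{\left(s \right)} = \left(s^{2} + - 5 s s\right) + s = \left(s^{2} - 5 s^{2}\right) + s = - 4 s^{2} + s = s - 4 s^{2}$)
$- 24 \left(\left(-4\right) 3 + 3\right) \left(6 + \left(2 + k{\left(3 \right)}\right) \left(-3\right)\right) = - 24 \left(\left(-4\right) 3 + 3\right) \left(6 + \left(2 + 3 \left(1 - 12\right)\right) \left(-3\right)\right) = - 24 \left(-12 + 3\right) \left(6 + \left(2 + 3 \left(1 - 12\right)\right) \left(-3\right)\right) = \left(-24\right) \left(-9\right) \left(6 + \left(2 + 3 \left(-11\right)\right) \left(-3\right)\right) = 216 \left(6 + \left(2 - 33\right) \left(-3\right)\right) = 216 \left(6 - -93\right) = 216 \left(6 + 93\right) = 216 \cdot 99 = 21384$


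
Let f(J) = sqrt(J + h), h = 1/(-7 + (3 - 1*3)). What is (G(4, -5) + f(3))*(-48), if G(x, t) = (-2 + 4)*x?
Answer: -384 - 96*sqrt(35)/7 ≈ -465.13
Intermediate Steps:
h = -1/7 (h = 1/(-7 + (3 - 3)) = 1/(-7 + 0) = 1/(-7) = -1/7 ≈ -0.14286)
G(x, t) = 2*x
f(J) = sqrt(-1/7 + J) (f(J) = sqrt(J - 1/7) = sqrt(-1/7 + J))
(G(4, -5) + f(3))*(-48) = (2*4 + sqrt(-7 + 49*3)/7)*(-48) = (8 + sqrt(-7 + 147)/7)*(-48) = (8 + sqrt(140)/7)*(-48) = (8 + (2*sqrt(35))/7)*(-48) = (8 + 2*sqrt(35)/7)*(-48) = -384 - 96*sqrt(35)/7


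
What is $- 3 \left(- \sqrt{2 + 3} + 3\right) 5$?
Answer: $-45 + 15 \sqrt{5} \approx -11.459$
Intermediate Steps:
$- 3 \left(- \sqrt{2 + 3} + 3\right) 5 = - 3 \left(- \sqrt{5} + 3\right) 5 = - 3 \left(3 - \sqrt{5}\right) 5 = \left(-9 + 3 \sqrt{5}\right) 5 = -45 + 15 \sqrt{5}$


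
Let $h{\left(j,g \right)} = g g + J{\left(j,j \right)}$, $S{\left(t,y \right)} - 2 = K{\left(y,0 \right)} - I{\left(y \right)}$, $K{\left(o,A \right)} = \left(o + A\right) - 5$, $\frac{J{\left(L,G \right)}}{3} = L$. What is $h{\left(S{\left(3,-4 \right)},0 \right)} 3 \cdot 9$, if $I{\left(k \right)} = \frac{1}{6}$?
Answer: $- \frac{1161}{2} \approx -580.5$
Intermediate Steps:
$J{\left(L,G \right)} = 3 L$
$K{\left(o,A \right)} = -5 + A + o$ ($K{\left(o,A \right)} = \left(A + o\right) - 5 = -5 + A + o$)
$I{\left(k \right)} = \frac{1}{6}$
$S{\left(t,y \right)} = - \frac{19}{6} + y$ ($S{\left(t,y \right)} = 2 + \left(\left(-5 + 0 + y\right) - \frac{1}{6}\right) = 2 + \left(\left(-5 + y\right) - \frac{1}{6}\right) = 2 + \left(- \frac{31}{6} + y\right) = - \frac{19}{6} + y$)
$h{\left(j,g \right)} = g^{2} + 3 j$ ($h{\left(j,g \right)} = g g + 3 j = g^{2} + 3 j$)
$h{\left(S{\left(3,-4 \right)},0 \right)} 3 \cdot 9 = \left(0^{2} + 3 \left(- \frac{19}{6} - 4\right)\right) 3 \cdot 9 = \left(0 + 3 \left(- \frac{43}{6}\right)\right) 3 \cdot 9 = \left(0 - \frac{43}{2}\right) 3 \cdot 9 = \left(- \frac{43}{2}\right) 3 \cdot 9 = \left(- \frac{129}{2}\right) 9 = - \frac{1161}{2}$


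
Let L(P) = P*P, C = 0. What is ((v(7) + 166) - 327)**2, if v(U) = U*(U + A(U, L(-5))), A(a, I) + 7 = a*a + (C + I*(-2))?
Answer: 28224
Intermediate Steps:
L(P) = P**2
A(a, I) = -7 + a**2 - 2*I (A(a, I) = -7 + (a*a + (0 + I*(-2))) = -7 + (a**2 + (0 - 2*I)) = -7 + (a**2 - 2*I) = -7 + a**2 - 2*I)
v(U) = U*(-57 + U + U**2) (v(U) = U*(U + (-7 + U**2 - 2*(-5)**2)) = U*(U + (-7 + U**2 - 2*25)) = U*(U + (-7 + U**2 - 50)) = U*(U + (-57 + U**2)) = U*(-57 + U + U**2))
((v(7) + 166) - 327)**2 = ((7*(-57 + 7 + 7**2) + 166) - 327)**2 = ((7*(-57 + 7 + 49) + 166) - 327)**2 = ((7*(-1) + 166) - 327)**2 = ((-7 + 166) - 327)**2 = (159 - 327)**2 = (-168)**2 = 28224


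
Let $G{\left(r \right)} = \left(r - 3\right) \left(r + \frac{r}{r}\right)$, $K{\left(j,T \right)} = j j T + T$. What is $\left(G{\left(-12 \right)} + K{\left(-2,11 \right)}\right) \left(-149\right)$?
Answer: $-32780$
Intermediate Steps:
$K{\left(j,T \right)} = T + T j^{2}$ ($K{\left(j,T \right)} = j^{2} T + T = T j^{2} + T = T + T j^{2}$)
$G{\left(r \right)} = \left(1 + r\right) \left(-3 + r\right)$ ($G{\left(r \right)} = \left(-3 + r\right) \left(r + 1\right) = \left(-3 + r\right) \left(1 + r\right) = \left(1 + r\right) \left(-3 + r\right)$)
$\left(G{\left(-12 \right)} + K{\left(-2,11 \right)}\right) \left(-149\right) = \left(\left(-3 + \left(-12\right)^{2} - -24\right) + 11 \left(1 + \left(-2\right)^{2}\right)\right) \left(-149\right) = \left(\left(-3 + 144 + 24\right) + 11 \left(1 + 4\right)\right) \left(-149\right) = \left(165 + 11 \cdot 5\right) \left(-149\right) = \left(165 + 55\right) \left(-149\right) = 220 \left(-149\right) = -32780$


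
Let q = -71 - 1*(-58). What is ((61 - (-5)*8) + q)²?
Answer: 7744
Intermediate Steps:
q = -13 (q = -71 + 58 = -13)
((61 - (-5)*8) + q)² = ((61 - (-5)*8) - 13)² = ((61 - 1*(-40)) - 13)² = ((61 + 40) - 13)² = (101 - 13)² = 88² = 7744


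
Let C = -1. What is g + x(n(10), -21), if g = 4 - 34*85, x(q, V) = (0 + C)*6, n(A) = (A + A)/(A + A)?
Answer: -2892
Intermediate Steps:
n(A) = 1 (n(A) = (2*A)/((2*A)) = (2*A)*(1/(2*A)) = 1)
x(q, V) = -6 (x(q, V) = (0 - 1)*6 = -1*6 = -6)
g = -2886 (g = 4 - 2890 = -2886)
g + x(n(10), -21) = -2886 - 6 = -2892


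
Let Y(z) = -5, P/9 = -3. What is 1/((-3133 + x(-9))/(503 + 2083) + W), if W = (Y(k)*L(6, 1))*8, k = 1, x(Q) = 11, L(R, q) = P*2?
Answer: 1293/2791319 ≈ 0.00046322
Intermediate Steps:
P = -27 (P = 9*(-3) = -27)
L(R, q) = -54 (L(R, q) = -27*2 = -54)
W = 2160 (W = -5*(-54)*8 = 270*8 = 2160)
1/((-3133 + x(-9))/(503 + 2083) + W) = 1/((-3133 + 11)/(503 + 2083) + 2160) = 1/(-3122/2586 + 2160) = 1/(-3122*1/2586 + 2160) = 1/(-1561/1293 + 2160) = 1/(2791319/1293) = 1293/2791319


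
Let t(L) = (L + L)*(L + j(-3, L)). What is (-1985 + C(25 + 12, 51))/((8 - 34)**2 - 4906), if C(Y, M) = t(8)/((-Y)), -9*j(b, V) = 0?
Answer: 73573/156510 ≈ 0.47009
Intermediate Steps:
j(b, V) = 0 (j(b, V) = -1/9*0 = 0)
t(L) = 2*L**2 (t(L) = (L + L)*(L + 0) = (2*L)*L = 2*L**2)
C(Y, M) = -128/Y (C(Y, M) = (2*8**2)/((-Y)) = (2*64)*(-1/Y) = 128*(-1/Y) = -128/Y)
(-1985 + C(25 + 12, 51))/((8 - 34)**2 - 4906) = (-1985 - 128/(25 + 12))/((8 - 34)**2 - 4906) = (-1985 - 128/37)/((-26)**2 - 4906) = (-1985 - 128*1/37)/(676 - 4906) = (-1985 - 128/37)/(-4230) = -73573/37*(-1/4230) = 73573/156510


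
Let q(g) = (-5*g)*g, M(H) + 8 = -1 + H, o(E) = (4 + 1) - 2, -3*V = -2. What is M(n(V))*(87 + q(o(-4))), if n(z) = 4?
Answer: -210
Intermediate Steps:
V = ⅔ (V = -⅓*(-2) = ⅔ ≈ 0.66667)
o(E) = 3 (o(E) = 5 - 2 = 3)
M(H) = -9 + H (M(H) = -8 + (-1 + H) = -9 + H)
q(g) = -5*g²
M(n(V))*(87 + q(o(-4))) = (-9 + 4)*(87 - 5*3²) = -5*(87 - 5*9) = -5*(87 - 45) = -5*42 = -210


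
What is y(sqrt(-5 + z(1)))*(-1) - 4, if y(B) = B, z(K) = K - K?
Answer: -4 - I*sqrt(5) ≈ -4.0 - 2.2361*I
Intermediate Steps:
z(K) = 0
y(sqrt(-5 + z(1)))*(-1) - 4 = sqrt(-5 + 0)*(-1) - 4 = sqrt(-5)*(-1) - 4 = (I*sqrt(5))*(-1) - 4 = -I*sqrt(5) - 4 = -4 - I*sqrt(5)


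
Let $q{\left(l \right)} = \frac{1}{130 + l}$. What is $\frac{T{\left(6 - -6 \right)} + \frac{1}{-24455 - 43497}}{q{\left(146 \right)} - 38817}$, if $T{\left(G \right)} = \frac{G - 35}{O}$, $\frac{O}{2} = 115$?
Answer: $\frac{2344689}{910003925540} \approx 2.5766 \cdot 10^{-6}$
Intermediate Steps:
$O = 230$ ($O = 2 \cdot 115 = 230$)
$T{\left(G \right)} = - \frac{7}{46} + \frac{G}{230}$ ($T{\left(G \right)} = \frac{G - 35}{230} = \left(-35 + G\right) \frac{1}{230} = - \frac{7}{46} + \frac{G}{230}$)
$\frac{T{\left(6 - -6 \right)} + \frac{1}{-24455 - 43497}}{q{\left(146 \right)} - 38817} = \frac{\left(- \frac{7}{46} + \frac{6 - -6}{230}\right) + \frac{1}{-24455 - 43497}}{\frac{1}{130 + 146} - 38817} = \frac{\left(- \frac{7}{46} + \frac{6 + 6}{230}\right) + \frac{1}{-67952}}{\frac{1}{276} - 38817} = \frac{\left(- \frac{7}{46} + \frac{1}{230} \cdot 12\right) - \frac{1}{67952}}{\frac{1}{276} - 38817} = \frac{\left(- \frac{7}{46} + \frac{6}{115}\right) - \frac{1}{67952}}{- \frac{10713491}{276}} = \left(- \frac{1}{10} - \frac{1}{67952}\right) \left(- \frac{276}{10713491}\right) = \left(- \frac{33981}{339760}\right) \left(- \frac{276}{10713491}\right) = \frac{2344689}{910003925540}$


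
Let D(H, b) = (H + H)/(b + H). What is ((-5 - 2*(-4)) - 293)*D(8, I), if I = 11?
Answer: -4640/19 ≈ -244.21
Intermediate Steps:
D(H, b) = 2*H/(H + b) (D(H, b) = (2*H)/(H + b) = 2*H/(H + b))
((-5 - 2*(-4)) - 293)*D(8, I) = ((-5 - 2*(-4)) - 293)*(2*8/(8 + 11)) = ((-5 + 8) - 293)*(2*8/19) = (3 - 293)*(2*8*(1/19)) = -290*16/19 = -4640/19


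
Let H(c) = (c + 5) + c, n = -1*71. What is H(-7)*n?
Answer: 639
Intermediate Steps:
n = -71
H(c) = 5 + 2*c (H(c) = (5 + c) + c = 5 + 2*c)
H(-7)*n = (5 + 2*(-7))*(-71) = (5 - 14)*(-71) = -9*(-71) = 639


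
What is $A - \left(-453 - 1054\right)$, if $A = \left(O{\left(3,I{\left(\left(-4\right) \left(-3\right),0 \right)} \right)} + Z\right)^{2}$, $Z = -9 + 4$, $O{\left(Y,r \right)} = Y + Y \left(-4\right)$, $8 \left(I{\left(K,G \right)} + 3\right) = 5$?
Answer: $1703$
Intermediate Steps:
$I{\left(K,G \right)} = - \frac{19}{8}$ ($I{\left(K,G \right)} = -3 + \frac{1}{8} \cdot 5 = -3 + \frac{5}{8} = - \frac{19}{8}$)
$O{\left(Y,r \right)} = - 3 Y$ ($O{\left(Y,r \right)} = Y - 4 Y = - 3 Y$)
$Z = -5$
$A = 196$ ($A = \left(\left(-3\right) 3 - 5\right)^{2} = \left(-9 - 5\right)^{2} = \left(-14\right)^{2} = 196$)
$A - \left(-453 - 1054\right) = 196 - \left(-453 - 1054\right) = 196 - -1507 = 196 + \left(-539 + 2046\right) = 196 + 1507 = 1703$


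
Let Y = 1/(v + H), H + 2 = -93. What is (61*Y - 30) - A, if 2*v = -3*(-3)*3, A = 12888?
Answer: -2105756/163 ≈ -12919.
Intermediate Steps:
v = 27/2 (v = (-3*(-3)*3)/2 = (9*3)/2 = (½)*27 = 27/2 ≈ 13.500)
H = -95 (H = -2 - 93 = -95)
Y = -2/163 (Y = 1/(27/2 - 95) = 1/(-163/2) = -2/163 ≈ -0.012270)
(61*Y - 30) - A = (61*(-2/163) - 30) - 1*12888 = (-122/163 - 30) - 12888 = -5012/163 - 12888 = -2105756/163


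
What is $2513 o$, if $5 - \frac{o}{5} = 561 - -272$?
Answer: $-10403820$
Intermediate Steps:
$o = -4140$ ($o = 25 - 5 \left(561 - -272\right) = 25 - 5 \left(561 + 272\right) = 25 - 4165 = -4140$)
$2513 o = 2513 \left(-4140\right) = -10403820$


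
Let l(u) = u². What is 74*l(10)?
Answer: 7400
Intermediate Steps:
74*l(10) = 74*10² = 74*100 = 7400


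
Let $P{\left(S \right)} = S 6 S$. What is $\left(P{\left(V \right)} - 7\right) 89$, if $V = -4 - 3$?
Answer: $25543$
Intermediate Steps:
$V = -7$ ($V = -4 - 3 = -7$)
$P{\left(S \right)} = 6 S^{2}$ ($P{\left(S \right)} = 6 S S = 6 S^{2}$)
$\left(P{\left(V \right)} - 7\right) 89 = \left(6 \left(-7\right)^{2} - 7\right) 89 = \left(6 \cdot 49 - 7\right) 89 = \left(294 - 7\right) 89 = 287 \cdot 89 = 25543$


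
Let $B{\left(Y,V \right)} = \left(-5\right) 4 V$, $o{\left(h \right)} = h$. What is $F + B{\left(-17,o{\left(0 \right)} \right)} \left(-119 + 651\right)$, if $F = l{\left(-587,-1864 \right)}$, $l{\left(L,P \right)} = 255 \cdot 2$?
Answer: $510$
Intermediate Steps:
$l{\left(L,P \right)} = 510$
$B{\left(Y,V \right)} = - 20 V$
$F = 510$
$F + B{\left(-17,o{\left(0 \right)} \right)} \left(-119 + 651\right) = 510 + \left(-20\right) 0 \left(-119 + 651\right) = 510 + 0 \cdot 532 = 510 + 0 = 510$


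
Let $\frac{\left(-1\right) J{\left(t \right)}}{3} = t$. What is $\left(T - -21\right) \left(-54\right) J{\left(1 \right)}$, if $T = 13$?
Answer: $5508$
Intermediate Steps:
$J{\left(t \right)} = - 3 t$
$\left(T - -21\right) \left(-54\right) J{\left(1 \right)} = \left(13 - -21\right) \left(-54\right) \left(\left(-3\right) 1\right) = \left(13 + 21\right) \left(-54\right) \left(-3\right) = 34 \left(-54\right) \left(-3\right) = \left(-1836\right) \left(-3\right) = 5508$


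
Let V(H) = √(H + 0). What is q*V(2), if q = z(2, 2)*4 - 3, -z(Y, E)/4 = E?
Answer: -35*√2 ≈ -49.497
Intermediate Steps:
z(Y, E) = -4*E
V(H) = √H
q = -35 (q = -4*2*4 - 3 = -8*4 - 3 = -32 - 3 = -35)
q*V(2) = -35*√2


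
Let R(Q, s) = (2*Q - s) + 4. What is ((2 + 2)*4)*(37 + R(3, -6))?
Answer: 848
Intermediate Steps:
R(Q, s) = 4 - s + 2*Q (R(Q, s) = (-s + 2*Q) + 4 = 4 - s + 2*Q)
((2 + 2)*4)*(37 + R(3, -6)) = ((2 + 2)*4)*(37 + (4 - 1*(-6) + 2*3)) = (4*4)*(37 + (4 + 6 + 6)) = 16*(37 + 16) = 16*53 = 848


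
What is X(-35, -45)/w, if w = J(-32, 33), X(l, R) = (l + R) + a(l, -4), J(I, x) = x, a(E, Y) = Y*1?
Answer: -28/11 ≈ -2.5455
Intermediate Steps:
a(E, Y) = Y
X(l, R) = -4 + R + l (X(l, R) = (l + R) - 4 = (R + l) - 4 = -4 + R + l)
w = 33
X(-35, -45)/w = (-4 - 45 - 35)/33 = -84*1/33 = -28/11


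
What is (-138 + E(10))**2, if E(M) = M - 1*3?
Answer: 17161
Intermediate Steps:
E(M) = -3 + M (E(M) = M - 3 = -3 + M)
(-138 + E(10))**2 = (-138 + (-3 + 10))**2 = (-138 + 7)**2 = (-131)**2 = 17161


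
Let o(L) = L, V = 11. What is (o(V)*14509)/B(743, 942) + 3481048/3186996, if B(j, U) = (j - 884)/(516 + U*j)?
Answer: -29688634032671260/37447203 ≈ -7.9281e+8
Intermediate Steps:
B(j, U) = (-884 + j)/(516 + U*j)
(o(V)*14509)/B(743, 942) + 3481048/3186996 = (11*14509)/(((-884 + 743)/(516 + 942*743))) + 3481048/3186996 = 159599/((-141/(516 + 699906))) + 3481048*(1/3186996) = 159599/((-141/700422)) + 870262/796749 = 159599/(((1/700422)*(-141))) + 870262/796749 = 159599/(-47/233474) + 870262/796749 = 159599*(-233474/47) + 870262/796749 = -37262216926/47 + 870262/796749 = -29688634032671260/37447203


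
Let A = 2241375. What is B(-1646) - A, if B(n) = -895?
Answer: -2242270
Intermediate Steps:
B(-1646) - A = -895 - 1*2241375 = -895 - 2241375 = -2242270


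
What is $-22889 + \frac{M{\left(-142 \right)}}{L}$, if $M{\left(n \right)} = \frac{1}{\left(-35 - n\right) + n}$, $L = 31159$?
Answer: $- \frac{24961942286}{1090565} \approx -22889.0$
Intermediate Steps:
$M{\left(n \right)} = - \frac{1}{35}$ ($M{\left(n \right)} = \frac{1}{-35} = - \frac{1}{35}$)
$-22889 + \frac{M{\left(-142 \right)}}{L} = -22889 - \frac{1}{35 \cdot 31159} = -22889 - \frac{1}{1090565} = - \frac{24961942286}{1090565}$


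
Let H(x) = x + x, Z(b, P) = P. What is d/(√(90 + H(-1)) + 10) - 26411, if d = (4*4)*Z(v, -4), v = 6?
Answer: -79393/3 + 32*√22/3 ≈ -26414.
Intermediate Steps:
H(x) = 2*x
d = -64 (d = (4*4)*(-4) = 16*(-4) = -64)
d/(√(90 + H(-1)) + 10) - 26411 = -64/(√(90 + 2*(-1)) + 10) - 26411 = -64/(√(90 - 2) + 10) - 26411 = -64/(√88 + 10) - 26411 = -64/(2*√22 + 10) - 26411 = -64/(10 + 2*√22) - 26411 = -26411 - 64/(10 + 2*√22)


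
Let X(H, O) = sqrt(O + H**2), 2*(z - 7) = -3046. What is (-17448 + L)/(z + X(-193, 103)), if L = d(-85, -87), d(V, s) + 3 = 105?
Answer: 3287067/282613 + 8673*sqrt(9338)/565226 ≈ 13.114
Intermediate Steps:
z = -1516 (z = 7 + (1/2)*(-3046) = 7 - 1523 = -1516)
d(V, s) = 102 (d(V, s) = -3 + 105 = 102)
L = 102
(-17448 + L)/(z + X(-193, 103)) = (-17448 + 102)/(-1516 + sqrt(103 + (-193)**2)) = -17346/(-1516 + sqrt(103 + 37249)) = -17346/(-1516 + sqrt(37352)) = -17346/(-1516 + 2*sqrt(9338))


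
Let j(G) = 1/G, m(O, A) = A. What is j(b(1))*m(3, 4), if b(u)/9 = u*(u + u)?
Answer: 2/9 ≈ 0.22222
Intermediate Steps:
b(u) = 18*u² (b(u) = 9*(u*(u + u)) = 9*(u*(2*u)) = 9*(2*u²) = 18*u²)
j(G) = 1/G
j(b(1))*m(3, 4) = 4/(18*1²) = 4/(18*1) = 4/18 = (1/18)*4 = 2/9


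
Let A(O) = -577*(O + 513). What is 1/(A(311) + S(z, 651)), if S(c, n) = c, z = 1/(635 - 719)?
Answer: -84/39937633 ≈ -2.1033e-6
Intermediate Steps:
z = -1/84 (z = 1/(-84) = -1/84 ≈ -0.011905)
A(O) = -296001 - 577*O (A(O) = -577*(513 + O) = -296001 - 577*O)
1/(A(311) + S(z, 651)) = 1/((-296001 - 577*311) - 1/84) = 1/((-296001 - 179447) - 1/84) = 1/(-475448 - 1/84) = 1/(-39937633/84) = -84/39937633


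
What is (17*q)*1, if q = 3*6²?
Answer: 1836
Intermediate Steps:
q = 108 (q = 3*36 = 108)
(17*q)*1 = (17*108)*1 = 1836*1 = 1836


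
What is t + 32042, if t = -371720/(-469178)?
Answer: 7516886598/234589 ≈ 32043.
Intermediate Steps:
t = 185860/234589 (t = -371720*(-1/469178) = 185860/234589 ≈ 0.79228)
t + 32042 = 185860/234589 + 32042 = 7516886598/234589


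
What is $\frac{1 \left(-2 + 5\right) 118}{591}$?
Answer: $\frac{118}{197} \approx 0.59898$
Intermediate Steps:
$\frac{1 \left(-2 + 5\right) 118}{591} = 1 \cdot 3 \cdot 118 \cdot \frac{1}{591} = 3 \cdot 118 \cdot \frac{1}{591} = 354 \cdot \frac{1}{591} = \frac{118}{197}$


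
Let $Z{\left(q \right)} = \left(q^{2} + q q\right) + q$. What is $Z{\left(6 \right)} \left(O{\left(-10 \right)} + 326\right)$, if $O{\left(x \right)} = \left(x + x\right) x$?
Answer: $41028$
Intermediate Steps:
$Z{\left(q \right)} = q + 2 q^{2}$ ($Z{\left(q \right)} = \left(q^{2} + q^{2}\right) + q = 2 q^{2} + q = q + 2 q^{2}$)
$O{\left(x \right)} = 2 x^{2}$ ($O{\left(x \right)} = 2 x x = 2 x^{2}$)
$Z{\left(6 \right)} \left(O{\left(-10 \right)} + 326\right) = 6 \left(1 + 2 \cdot 6\right) \left(2 \left(-10\right)^{2} + 326\right) = 6 \left(1 + 12\right) \left(2 \cdot 100 + 326\right) = 6 \cdot 13 \left(200 + 326\right) = 78 \cdot 526 = 41028$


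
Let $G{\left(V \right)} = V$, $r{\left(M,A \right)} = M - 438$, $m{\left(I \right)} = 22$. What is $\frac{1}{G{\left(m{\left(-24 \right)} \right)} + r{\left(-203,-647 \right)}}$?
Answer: $- \frac{1}{619} \approx -0.0016155$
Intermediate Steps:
$r{\left(M,A \right)} = -438 + M$ ($r{\left(M,A \right)} = M - 438 = -438 + M$)
$\frac{1}{G{\left(m{\left(-24 \right)} \right)} + r{\left(-203,-647 \right)}} = \frac{1}{22 - 641} = \frac{1}{-619} = - \frac{1}{619}$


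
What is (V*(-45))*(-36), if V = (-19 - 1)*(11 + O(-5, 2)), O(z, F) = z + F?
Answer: -259200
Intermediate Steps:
O(z, F) = F + z
V = -160 (V = (-19 - 1)*(11 + (2 - 5)) = -20*(11 - 3) = -20*8 = -160)
(V*(-45))*(-36) = -160*(-45)*(-36) = 7200*(-36) = -259200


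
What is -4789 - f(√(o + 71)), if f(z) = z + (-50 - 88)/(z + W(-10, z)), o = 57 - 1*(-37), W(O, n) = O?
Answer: -61981/13 + 73*√165/65 ≈ -4753.3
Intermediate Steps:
o = 94 (o = 57 + 37 = 94)
f(z) = z - 138/(-10 + z) (f(z) = z + (-50 - 88)/(z - 10) = z - 138/(-10 + z))
-4789 - f(√(o + 71)) = -4789 - (-138 + (√(94 + 71))² - 10*√(94 + 71))/(-10 + √(94 + 71)) = -4789 - (-138 + (√165)² - 10*√165)/(-10 + √165) = -4789 - (-138 + 165 - 10*√165)/(-10 + √165) = -4789 - (27 - 10*√165)/(-10 + √165)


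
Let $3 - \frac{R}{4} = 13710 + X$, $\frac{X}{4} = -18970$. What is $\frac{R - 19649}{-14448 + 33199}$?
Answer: $\frac{229043}{18751} \approx 12.215$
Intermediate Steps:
$X = -75880$ ($X = 4 \left(-18970\right) = -75880$)
$R = 248692$ ($R = 12 - 4 \left(13710 - 75880\right) = 12 - -248680 = 12 + 248680 = 248692$)
$\frac{R - 19649}{-14448 + 33199} = \frac{248692 - 19649}{-14448 + 33199} = \frac{229043}{18751}$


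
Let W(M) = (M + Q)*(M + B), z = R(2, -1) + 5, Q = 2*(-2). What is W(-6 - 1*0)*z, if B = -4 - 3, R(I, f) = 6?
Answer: 1430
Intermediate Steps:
Q = -4
B = -7
z = 11 (z = 6 + 5 = 11)
W(M) = (-7 + M)*(-4 + M) (W(M) = (M - 4)*(M - 7) = (-4 + M)*(-7 + M) = (-7 + M)*(-4 + M))
W(-6 - 1*0)*z = (28 + (-6 - 1*0)**2 - 11*(-6 - 1*0))*11 = (28 + (-6 + 0)**2 - 11*(-6 + 0))*11 = (28 + (-6)**2 - 11*(-6))*11 = (28 + 36 + 66)*11 = 130*11 = 1430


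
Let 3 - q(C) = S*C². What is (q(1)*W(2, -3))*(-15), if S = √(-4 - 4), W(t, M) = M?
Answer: 135 - 90*I*√2 ≈ 135.0 - 127.28*I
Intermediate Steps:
S = 2*I*√2 (S = √(-8) = 2*I*√2 ≈ 2.8284*I)
q(C) = 3 - 2*I*√2*C²
(q(1)*W(2, -3))*(-15) = ((3 - 2*I*√2*1²)*(-3))*(-15) = ((3 - 2*I*√2*1)*(-3))*(-15) = ((3 - 2*I*√2)*(-3))*(-15) = (-9 + 6*I*√2)*(-15) = 135 - 90*I*√2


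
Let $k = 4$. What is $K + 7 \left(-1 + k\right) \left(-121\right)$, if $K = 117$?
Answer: $-2424$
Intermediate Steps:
$K + 7 \left(-1 + k\right) \left(-121\right) = 117 + 7 \left(-1 + 4\right) \left(-121\right) = 117 + 7 \cdot 3 \left(-121\right) = 117 + 21 \left(-121\right) = 117 - 2541 = -2424$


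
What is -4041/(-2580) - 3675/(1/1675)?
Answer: -5293836153/860 ≈ -6.1556e+6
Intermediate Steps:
-4041/(-2580) - 3675/(1/1675) = -4041*(-1/2580) - 3675/1/1675 = 1347/860 - 3675*1675 = 1347/860 - 6155625 = -5293836153/860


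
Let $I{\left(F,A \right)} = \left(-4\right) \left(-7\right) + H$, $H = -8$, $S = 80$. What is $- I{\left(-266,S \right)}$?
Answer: $-20$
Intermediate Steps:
$I{\left(F,A \right)} = 20$ ($I{\left(F,A \right)} = \left(-4\right) \left(-7\right) - 8 = 28 - 8 = 20$)
$- I{\left(-266,S \right)} = \left(-1\right) 20 = -20$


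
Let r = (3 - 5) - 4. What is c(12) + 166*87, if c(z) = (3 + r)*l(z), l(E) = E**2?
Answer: 14010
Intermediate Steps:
r = -6 (r = -2 - 4 = -6)
c(z) = -3*z**2 (c(z) = (3 - 6)*z**2 = -3*z**2)
c(12) + 166*87 = -3*12**2 + 166*87 = -3*144 + 14442 = -432 + 14442 = 14010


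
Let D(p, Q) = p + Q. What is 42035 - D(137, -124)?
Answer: 42022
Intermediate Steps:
D(p, Q) = Q + p
42035 - D(137, -124) = 42035 - (-124 + 137) = 42035 - 1*13 = 42035 - 13 = 42022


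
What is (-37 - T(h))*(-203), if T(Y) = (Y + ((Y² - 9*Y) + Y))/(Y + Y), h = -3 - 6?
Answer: 5887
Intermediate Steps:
h = -9
T(Y) = (Y² - 7*Y)/(2*Y) (T(Y) = (Y + (Y² - 8*Y))/((2*Y)) = (Y² - 7*Y)*(1/(2*Y)) = (Y² - 7*Y)/(2*Y))
(-37 - T(h))*(-203) = (-37 - (-7/2 + (½)*(-9)))*(-203) = (-37 - (-7/2 - 9/2))*(-203) = (-37 - 1*(-8))*(-203) = (-37 + 8)*(-203) = -29*(-203) = 5887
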